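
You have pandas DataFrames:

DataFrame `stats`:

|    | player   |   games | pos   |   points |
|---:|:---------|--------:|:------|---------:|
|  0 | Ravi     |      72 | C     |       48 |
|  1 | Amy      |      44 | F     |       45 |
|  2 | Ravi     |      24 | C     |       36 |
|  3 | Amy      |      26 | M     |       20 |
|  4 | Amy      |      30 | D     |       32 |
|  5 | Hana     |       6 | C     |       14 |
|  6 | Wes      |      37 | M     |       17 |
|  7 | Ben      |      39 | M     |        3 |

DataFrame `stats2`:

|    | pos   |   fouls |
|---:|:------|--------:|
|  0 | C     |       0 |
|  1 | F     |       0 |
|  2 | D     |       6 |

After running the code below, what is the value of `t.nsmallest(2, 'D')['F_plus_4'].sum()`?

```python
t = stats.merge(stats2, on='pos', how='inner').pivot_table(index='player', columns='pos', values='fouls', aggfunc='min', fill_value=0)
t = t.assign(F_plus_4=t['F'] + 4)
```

8

merge on 'pos' (how='inner') → 5 rows:
  player  games pos  points  fouls
0   Ravi     72   C      48      0
1    Amy     44   F      45      0
2   Ravi     24   C      36      0
3    Amy     30   D      32      6
4   Hana      6   C      14      0
pivot: rows=player, cols=pos, min(fouls):
pos     C  D  F
player         
Amy     0  6  0
Hana    0  0  0
Ravi    0  0  0
add column F_plus_4 = t['F'] + 4:
pos     C  D  F  F_plus_4
player                   
Amy     0  6  0         4
Hana    0  0  0         4
Ravi    0  0  0         4
take 2 rows with smallest D:
pos     C  D  F  F_plus_4
player                   
Hana    0  0  0         4
Ravi    0  0  0         4
Then the sum of column 'F_plus_4': 8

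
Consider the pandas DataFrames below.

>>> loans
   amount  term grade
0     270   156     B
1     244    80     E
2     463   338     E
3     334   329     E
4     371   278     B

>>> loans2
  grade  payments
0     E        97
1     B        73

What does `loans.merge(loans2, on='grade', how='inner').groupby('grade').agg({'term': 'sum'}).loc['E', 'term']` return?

747

merge on 'grade' (how='inner') → 5 rows:
   amount  term grade  payments
0     270   156     B        73
1     244    80     E        97
2     463   338     E        97
3     334   329     E        97
4     371   278     B        73
group by grade, sum of term:
       term
grade      
B       434
E       747
Finally, value at row 'E', column 'term' = 747.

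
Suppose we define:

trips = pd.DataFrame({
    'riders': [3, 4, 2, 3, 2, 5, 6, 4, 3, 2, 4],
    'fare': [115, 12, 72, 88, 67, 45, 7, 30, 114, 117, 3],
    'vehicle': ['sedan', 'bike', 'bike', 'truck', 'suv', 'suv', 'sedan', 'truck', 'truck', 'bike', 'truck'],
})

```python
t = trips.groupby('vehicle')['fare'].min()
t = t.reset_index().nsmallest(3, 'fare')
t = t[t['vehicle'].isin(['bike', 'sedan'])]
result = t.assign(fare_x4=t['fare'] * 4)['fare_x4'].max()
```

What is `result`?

48

group by vehicle, min of fare:
vehicle
bike     12
sedan     7
suv      45
truck     3
Name: fare, dtype: int64
reset_index():
  vehicle  fare
0    bike    12
1   sedan     7
2     suv    45
3   truck     3
take 3 rows with smallest fare:
  vehicle  fare
3   truck     3
1   sedan     7
0    bike    12
filter rows where vehicle in ['bike', 'sedan']:
  vehicle  fare
1   sedan     7
0    bike    12
add column fare_x4 = t['fare'] * 4:
  vehicle  fare  fare_x4
1   sedan     7       28
0    bike    12       48
Taking the max of column 'fare_x4' gives 48.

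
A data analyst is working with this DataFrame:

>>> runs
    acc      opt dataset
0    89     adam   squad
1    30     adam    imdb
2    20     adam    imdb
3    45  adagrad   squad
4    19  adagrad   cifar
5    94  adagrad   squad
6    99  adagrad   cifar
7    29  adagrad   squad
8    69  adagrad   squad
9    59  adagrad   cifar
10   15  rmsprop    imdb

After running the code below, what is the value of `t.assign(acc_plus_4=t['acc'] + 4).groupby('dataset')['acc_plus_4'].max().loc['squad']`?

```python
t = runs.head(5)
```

93

take first 5 rows:
   acc      opt dataset
0   89     adam   squad
1   30     adam    imdb
2   20     adam    imdb
3   45  adagrad   squad
4   19  adagrad   cifar
add column acc_plus_4 = t['acc'] + 4:
   acc      opt dataset  acc_plus_4
0   89     adam   squad          93
1   30     adam    imdb          34
2   20     adam    imdb          24
3   45  adagrad   squad          49
4   19  adagrad   cifar          23
group by dataset, max of acc_plus_4:
dataset
cifar    23
imdb     34
squad    93
Name: acc_plus_4, dtype: int64
Hence 93.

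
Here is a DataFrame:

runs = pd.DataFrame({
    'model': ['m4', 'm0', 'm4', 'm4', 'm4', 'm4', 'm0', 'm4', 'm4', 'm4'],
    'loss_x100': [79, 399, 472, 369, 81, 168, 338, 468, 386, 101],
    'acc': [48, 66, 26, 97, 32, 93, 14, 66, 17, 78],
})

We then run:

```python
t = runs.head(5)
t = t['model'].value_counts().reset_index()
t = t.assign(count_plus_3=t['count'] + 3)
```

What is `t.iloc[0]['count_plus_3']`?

7

take first 5 rows:
  model  loss_x100  acc
0    m4         79   48
1    m0        399   66
2    m4        472   26
3    m4        369   97
4    m4         81   32
value_counts of model:
model
m4    4
m0    1
Name: count, dtype: int64
reset_index():
  model  count
0    m4      4
1    m0      1
add column count_plus_3 = t['count'] + 3:
  model  count  count_plus_3
0    m4      4             7
1    m0      1             4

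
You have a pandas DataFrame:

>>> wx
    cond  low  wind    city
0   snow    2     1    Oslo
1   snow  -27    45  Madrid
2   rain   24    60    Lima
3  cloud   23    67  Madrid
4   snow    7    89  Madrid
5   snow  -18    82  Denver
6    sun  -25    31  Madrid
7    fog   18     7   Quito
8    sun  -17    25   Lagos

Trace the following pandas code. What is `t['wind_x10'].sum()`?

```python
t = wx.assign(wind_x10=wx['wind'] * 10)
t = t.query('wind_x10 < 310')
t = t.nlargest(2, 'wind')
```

320

add column wind_x10 = wx['wind'] * 10:
    cond  low  wind    city  wind_x10
0   snow    2     1    Oslo        10
1   snow  -27    45  Madrid       450
2   rain   24    60    Lima       600
3  cloud   23    67  Madrid       670
4   snow    7    89  Madrid       890
5   snow  -18    82  Denver       820
6    sun  -25    31  Madrid       310
7    fog   18     7   Quito        70
8    sun  -17    25   Lagos       250
filter rows where wind_x10 < 310:
   cond  low  wind   city  wind_x10
0  snow    2     1   Oslo        10
7   fog   18     7  Quito        70
8   sun  -17    25  Lagos       250
take 2 rows with largest wind:
  cond  low  wind   city  wind_x10
8  sun  -17    25  Lagos       250
7  fog   18     7  Quito        70
Then the sum of column 'wind_x10': 320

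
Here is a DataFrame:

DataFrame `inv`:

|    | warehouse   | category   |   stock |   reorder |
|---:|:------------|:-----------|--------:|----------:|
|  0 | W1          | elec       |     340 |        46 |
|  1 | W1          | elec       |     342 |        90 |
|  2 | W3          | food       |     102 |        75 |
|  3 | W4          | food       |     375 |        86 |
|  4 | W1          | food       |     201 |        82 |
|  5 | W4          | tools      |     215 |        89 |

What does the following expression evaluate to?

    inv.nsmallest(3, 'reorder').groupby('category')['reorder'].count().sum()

3

take 3 rows with smallest reorder:
  warehouse category  stock  reorder
0        W1     elec    340       46
2        W3     food    102       75
4        W1     food    201       82
group by category, count of reorder:
category
elec    1
food    2
Name: reorder, dtype: int64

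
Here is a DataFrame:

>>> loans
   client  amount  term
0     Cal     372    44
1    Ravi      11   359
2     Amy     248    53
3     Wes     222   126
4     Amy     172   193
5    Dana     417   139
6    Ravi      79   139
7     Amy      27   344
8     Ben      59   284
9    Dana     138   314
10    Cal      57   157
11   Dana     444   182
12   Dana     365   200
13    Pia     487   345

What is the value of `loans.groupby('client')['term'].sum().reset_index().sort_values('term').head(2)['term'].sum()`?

group by client, sum of term:
client
Amy     590
Ben     284
Cal     201
Dana    835
Pia     345
Ravi    498
Wes     126
Name: term, dtype: int64
reset_index():
  client  term
0    Amy   590
1    Ben   284
2    Cal   201
3   Dana   835
4    Pia   345
5   Ravi   498
6    Wes   126
sort by term:
  client  term
6    Wes   126
2    Cal   201
1    Ben   284
4    Pia   345
5   Ravi   498
0    Amy   590
3   Dana   835
take first 2 rows:
  client  term
6    Wes   126
2    Cal   201
sum of column 'term' → 327

327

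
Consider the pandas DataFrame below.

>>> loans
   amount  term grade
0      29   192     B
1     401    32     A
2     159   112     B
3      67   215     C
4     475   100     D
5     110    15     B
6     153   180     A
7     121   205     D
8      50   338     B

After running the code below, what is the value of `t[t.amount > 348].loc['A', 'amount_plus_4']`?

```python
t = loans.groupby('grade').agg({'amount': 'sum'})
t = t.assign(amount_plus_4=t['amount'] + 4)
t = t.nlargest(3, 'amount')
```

group by grade, sum of amount:
       amount
grade        
A         554
B         348
C          67
D         596
add column amount_plus_4 = t['amount'] + 4:
       amount  amount_plus_4
grade                       
A         554            558
B         348            352
C          67             71
D         596            600
take 3 rows with largest amount:
       amount  amount_plus_4
grade                       
D         596            600
A         554            558
B         348            352
filter rows where amount > 348:
       amount  amount_plus_4
grade                       
D         596            600
A         554            558

558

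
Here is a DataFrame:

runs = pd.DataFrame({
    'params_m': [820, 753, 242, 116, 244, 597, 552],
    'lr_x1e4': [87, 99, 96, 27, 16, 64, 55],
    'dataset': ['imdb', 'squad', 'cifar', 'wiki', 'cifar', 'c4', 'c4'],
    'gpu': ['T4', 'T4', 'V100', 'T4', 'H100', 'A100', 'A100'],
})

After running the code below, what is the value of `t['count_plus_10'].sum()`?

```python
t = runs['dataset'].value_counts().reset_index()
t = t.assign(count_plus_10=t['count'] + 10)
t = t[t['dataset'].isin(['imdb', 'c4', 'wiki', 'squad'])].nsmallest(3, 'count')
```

value_counts of dataset:
dataset
cifar    2
c4       2
imdb     1
squad    1
wiki     1
Name: count, dtype: int64
reset_index():
  dataset  count
0   cifar      2
1      c4      2
2    imdb      1
3   squad      1
4    wiki      1
add column count_plus_10 = t['count'] + 10:
  dataset  count  count_plus_10
0   cifar      2             12
1      c4      2             12
2    imdb      1             11
3   squad      1             11
4    wiki      1             11
filter rows where dataset in ['imdb', 'c4', 'wiki', 'squad']:
  dataset  count  count_plus_10
1      c4      2             12
2    imdb      1             11
3   squad      1             11
4    wiki      1             11
take 3 rows with smallest count:
  dataset  count  count_plus_10
2    imdb      1             11
3   squad      1             11
4    wiki      1             11

33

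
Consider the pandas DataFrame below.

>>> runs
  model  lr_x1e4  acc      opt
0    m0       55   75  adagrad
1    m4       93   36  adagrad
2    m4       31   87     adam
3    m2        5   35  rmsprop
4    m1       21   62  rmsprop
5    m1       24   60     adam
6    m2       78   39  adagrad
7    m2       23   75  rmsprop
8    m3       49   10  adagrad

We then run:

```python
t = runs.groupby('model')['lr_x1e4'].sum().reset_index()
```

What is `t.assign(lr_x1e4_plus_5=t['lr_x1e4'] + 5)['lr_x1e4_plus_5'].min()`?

50

group by model, sum of lr_x1e4:
model
m0     55
m1     45
m2    106
m3     49
m4    124
Name: lr_x1e4, dtype: int64
reset_index():
  model  lr_x1e4
0    m0       55
1    m1       45
2    m2      106
3    m3       49
4    m4      124
add column lr_x1e4_plus_5 = t['lr_x1e4'] + 5:
  model  lr_x1e4  lr_x1e4_plus_5
0    m0       55              60
1    m1       45              50
2    m2      106             111
3    m3       49              54
4    m4      124             129
min of column 'lr_x1e4_plus_5' → 50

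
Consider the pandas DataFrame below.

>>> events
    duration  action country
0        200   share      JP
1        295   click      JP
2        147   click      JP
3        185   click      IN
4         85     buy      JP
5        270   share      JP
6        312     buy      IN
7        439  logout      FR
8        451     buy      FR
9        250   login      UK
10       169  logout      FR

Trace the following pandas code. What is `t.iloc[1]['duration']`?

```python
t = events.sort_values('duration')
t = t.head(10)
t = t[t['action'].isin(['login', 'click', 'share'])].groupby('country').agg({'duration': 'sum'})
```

912

sort by duration:
    duration  action country
4         85     buy      JP
2        147   click      JP
10       169  logout      FR
3        185   click      IN
0        200   share      JP
9        250   login      UK
5        270   share      JP
1        295   click      JP
6        312     buy      IN
7        439  logout      FR
8        451     buy      FR
take first 10 rows:
    duration  action country
4         85     buy      JP
2        147   click      JP
10       169  logout      FR
3        185   click      IN
0        200   share      JP
9        250   login      UK
5        270   share      JP
1        295   click      JP
6        312     buy      IN
7        439  logout      FR
filter rows where action in ['login', 'click', 'share']:
   duration action country
2       147  click      JP
3       185  click      IN
0       200  share      JP
9       250  login      UK
5       270  share      JP
1       295  click      JP
group by country, sum of duration:
         duration
country          
IN            185
JP            912
UK            250
Then the value at position 1, column 'duration': 912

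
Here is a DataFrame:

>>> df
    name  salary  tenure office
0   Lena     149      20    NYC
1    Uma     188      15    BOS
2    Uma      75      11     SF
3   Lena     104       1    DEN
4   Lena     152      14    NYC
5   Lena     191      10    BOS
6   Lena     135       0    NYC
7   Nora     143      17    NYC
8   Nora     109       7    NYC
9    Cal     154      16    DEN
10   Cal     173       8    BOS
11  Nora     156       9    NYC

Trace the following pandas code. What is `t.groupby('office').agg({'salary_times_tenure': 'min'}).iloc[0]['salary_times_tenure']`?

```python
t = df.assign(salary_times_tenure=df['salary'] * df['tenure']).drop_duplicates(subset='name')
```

add column salary_times_tenure = df['salary'] * df['tenure']:
    name  salary  tenure office  salary_times_tenure
0   Lena     149      20    NYC                 2980
1    Uma     188      15    BOS                 2820
2    Uma      75      11     SF                  825
3   Lena     104       1    DEN                  104
4   Lena     152      14    NYC                 2128
5   Lena     191      10    BOS                 1910
6   Lena     135       0    NYC                    0
7   Nora     143      17    NYC                 2431
8   Nora     109       7    NYC                  763
9    Cal     154      16    DEN                 2464
10   Cal     173       8    BOS                 1384
11  Nora     156       9    NYC                 1404
drop duplicate name (keep=first):
   name  salary  tenure office  salary_times_tenure
0  Lena     149      20    NYC                 2980
1   Uma     188      15    BOS                 2820
7  Nora     143      17    NYC                 2431
9   Cal     154      16    DEN                 2464
group by office, min of salary_times_tenure:
        salary_times_tenure
office                     
BOS                    2820
DEN                    2464
NYC                    2431
Then the value at position 0, column 'salary_times_tenure': 2820

2820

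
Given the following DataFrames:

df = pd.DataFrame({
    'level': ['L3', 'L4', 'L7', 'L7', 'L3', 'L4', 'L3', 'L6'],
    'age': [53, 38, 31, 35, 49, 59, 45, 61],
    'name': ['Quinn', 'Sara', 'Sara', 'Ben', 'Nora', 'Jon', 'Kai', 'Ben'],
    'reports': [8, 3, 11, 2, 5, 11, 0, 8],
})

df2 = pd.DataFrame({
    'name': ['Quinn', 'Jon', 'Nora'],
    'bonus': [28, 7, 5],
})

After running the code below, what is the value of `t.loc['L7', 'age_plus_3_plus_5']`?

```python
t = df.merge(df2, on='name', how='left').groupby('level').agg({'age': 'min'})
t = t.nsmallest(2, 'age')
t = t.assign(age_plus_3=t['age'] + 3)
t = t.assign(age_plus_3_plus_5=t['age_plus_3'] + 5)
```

39

merge on 'name' (how='left') → 8 rows:
  level  age   name  reports  bonus
0    L3   53  Quinn        8   28.0
1    L4   38   Sara        3    NaN
2    L7   31   Sara       11    NaN
3    L7   35    Ben        2    NaN
4    L3   49   Nora        5    5.0
5    L4   59    Jon       11    7.0
6    L3   45    Kai        0    NaN
7    L6   61    Ben        8    NaN
group by level, min of age:
       age
level     
L3      45
L4      38
L6      61
L7      31
take 2 rows with smallest age:
       age
level     
L7      31
L4      38
add column age_plus_3 = t['age'] + 3:
       age  age_plus_3
level                 
L7      31          34
L4      38          41
add column age_plus_3_plus_5 = t['age_plus_3'] + 5:
       age  age_plus_3  age_plus_3_plus_5
level                                    
L7      31          34                 39
L4      38          41                 46
Hence 39.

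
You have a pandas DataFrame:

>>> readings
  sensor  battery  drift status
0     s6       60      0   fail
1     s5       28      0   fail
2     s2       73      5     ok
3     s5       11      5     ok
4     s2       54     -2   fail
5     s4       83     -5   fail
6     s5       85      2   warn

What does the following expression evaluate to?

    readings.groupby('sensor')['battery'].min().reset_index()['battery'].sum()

208

group by sensor, min of battery:
sensor
s2    54
s4    83
s5    11
s6    60
Name: battery, dtype: int64
reset_index():
  sensor  battery
0     s2       54
1     s4       83
2     s5       11
3     s6       60
Finally, sum of column 'battery' = 208.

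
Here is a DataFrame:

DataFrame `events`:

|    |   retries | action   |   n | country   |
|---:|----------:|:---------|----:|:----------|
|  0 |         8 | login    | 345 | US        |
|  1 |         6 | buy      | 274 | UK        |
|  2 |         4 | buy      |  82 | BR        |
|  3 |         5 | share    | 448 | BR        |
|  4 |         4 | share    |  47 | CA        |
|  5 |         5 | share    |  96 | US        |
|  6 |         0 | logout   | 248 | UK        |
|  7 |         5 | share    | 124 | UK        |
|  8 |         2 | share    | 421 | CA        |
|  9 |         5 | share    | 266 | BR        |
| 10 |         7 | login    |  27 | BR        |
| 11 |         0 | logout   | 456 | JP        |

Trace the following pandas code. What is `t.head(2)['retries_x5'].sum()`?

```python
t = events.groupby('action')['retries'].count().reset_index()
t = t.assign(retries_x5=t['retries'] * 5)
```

group by action, count of retries:
action
buy       2
login     2
logout    2
share     6
Name: retries, dtype: int64
reset_index():
   action  retries
0     buy        2
1   login        2
2  logout        2
3   share        6
add column retries_x5 = t['retries'] * 5:
   action  retries  retries_x5
0     buy        2          10
1   login        2          10
2  logout        2          10
3   share        6          30
take first 2 rows:
  action  retries  retries_x5
0    buy        2          10
1  login        2          10
Finally, sum of column 'retries_x5' = 20.

20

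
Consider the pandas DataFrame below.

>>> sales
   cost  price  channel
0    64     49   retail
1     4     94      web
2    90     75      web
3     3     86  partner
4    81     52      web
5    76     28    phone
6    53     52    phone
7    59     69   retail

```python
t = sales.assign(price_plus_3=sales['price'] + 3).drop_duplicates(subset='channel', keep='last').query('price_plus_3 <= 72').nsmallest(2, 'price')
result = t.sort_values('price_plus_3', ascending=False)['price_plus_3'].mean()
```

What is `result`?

add column price_plus_3 = sales['price'] + 3:
   cost  price  channel  price_plus_3
0    64     49   retail            52
1     4     94      web            97
2    90     75      web            78
3     3     86  partner            89
4    81     52      web            55
5    76     28    phone            31
6    53     52    phone            55
7    59     69   retail            72
drop duplicate channel (keep=last):
   cost  price  channel  price_plus_3
3     3     86  partner            89
4    81     52      web            55
6    53     52    phone            55
7    59     69   retail            72
filter rows where price_plus_3 <= 72:
   cost  price channel  price_plus_3
4    81     52     web            55
6    53     52   phone            55
7    59     69  retail            72
take 2 rows with smallest price:
   cost  price channel  price_plus_3
4    81     52     web            55
6    53     52   phone            55
sort by price_plus_3 descending:
   cost  price channel  price_plus_3
4    81     52     web            55
6    53     52   phone            55
Taking the mean of column 'price_plus_3' gives 55.0.

55.0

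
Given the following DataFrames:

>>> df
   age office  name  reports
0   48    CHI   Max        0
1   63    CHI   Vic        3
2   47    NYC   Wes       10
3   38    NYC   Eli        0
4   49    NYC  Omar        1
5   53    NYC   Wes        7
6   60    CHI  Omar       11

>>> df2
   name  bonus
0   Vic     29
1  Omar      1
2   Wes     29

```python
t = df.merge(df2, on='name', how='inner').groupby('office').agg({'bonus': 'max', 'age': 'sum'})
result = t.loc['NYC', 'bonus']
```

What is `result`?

29

merge on 'name' (how='inner') → 5 rows:
   age office  name  reports  bonus
0   63    CHI   Vic        3     29
1   47    NYC   Wes       10     29
2   49    NYC  Omar        1      1
3   53    NYC   Wes        7     29
4   60    CHI  Omar       11      1
group by office: max(bonus), sum(age):
        bonus  age
office            
CHI        29  123
NYC        29  149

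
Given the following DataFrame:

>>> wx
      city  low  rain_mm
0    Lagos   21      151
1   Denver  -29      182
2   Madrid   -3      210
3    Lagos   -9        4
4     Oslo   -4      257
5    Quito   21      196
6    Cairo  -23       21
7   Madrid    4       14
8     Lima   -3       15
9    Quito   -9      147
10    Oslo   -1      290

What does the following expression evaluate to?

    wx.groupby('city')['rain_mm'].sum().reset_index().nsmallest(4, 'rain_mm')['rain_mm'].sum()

group by city, sum of rain_mm:
city
Cairo      21
Denver    182
Lagos     155
Lima       15
Madrid    224
Oslo      547
Quito     343
Name: rain_mm, dtype: int64
reset_index():
     city  rain_mm
0   Cairo       21
1  Denver      182
2   Lagos      155
3    Lima       15
4  Madrid      224
5    Oslo      547
6   Quito      343
take 4 rows with smallest rain_mm:
     city  rain_mm
3    Lima       15
0   Cairo       21
2   Lagos      155
1  Denver      182

373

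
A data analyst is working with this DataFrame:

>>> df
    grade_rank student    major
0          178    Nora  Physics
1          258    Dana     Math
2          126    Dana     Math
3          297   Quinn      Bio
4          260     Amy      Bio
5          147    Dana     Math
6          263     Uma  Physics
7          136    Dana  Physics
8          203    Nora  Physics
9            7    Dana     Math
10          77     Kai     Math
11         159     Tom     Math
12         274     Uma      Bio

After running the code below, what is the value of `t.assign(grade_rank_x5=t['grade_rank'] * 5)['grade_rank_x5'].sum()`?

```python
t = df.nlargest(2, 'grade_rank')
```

take 2 rows with largest grade_rank:
    grade_rank student major
3          297   Quinn   Bio
12         274     Uma   Bio
add column grade_rank_x5 = t['grade_rank'] * 5:
    grade_rank student major  grade_rank_x5
3          297   Quinn   Bio           1485
12         274     Uma   Bio           1370

2855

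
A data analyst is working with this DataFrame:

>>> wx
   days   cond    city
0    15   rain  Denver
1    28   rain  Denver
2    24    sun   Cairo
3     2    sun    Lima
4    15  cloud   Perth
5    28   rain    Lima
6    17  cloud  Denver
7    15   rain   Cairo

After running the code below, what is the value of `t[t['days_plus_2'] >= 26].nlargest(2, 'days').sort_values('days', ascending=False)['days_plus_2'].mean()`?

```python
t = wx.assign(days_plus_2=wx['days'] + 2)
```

30.0

add column days_plus_2 = wx['days'] + 2:
   days   cond    city  days_plus_2
0    15   rain  Denver           17
1    28   rain  Denver           30
2    24    sun   Cairo           26
3     2    sun    Lima            4
4    15  cloud   Perth           17
5    28   rain    Lima           30
6    17  cloud  Denver           19
7    15   rain   Cairo           17
filter rows where days_plus_2 >= 26:
   days  cond    city  days_plus_2
1    28  rain  Denver           30
2    24   sun   Cairo           26
5    28  rain    Lima           30
take 2 rows with largest days:
   days  cond    city  days_plus_2
1    28  rain  Denver           30
5    28  rain    Lima           30
sort by days descending:
   days  cond    city  days_plus_2
1    28  rain  Denver           30
5    28  rain    Lima           30
The mean of column 'days_plus_2' is 30.0.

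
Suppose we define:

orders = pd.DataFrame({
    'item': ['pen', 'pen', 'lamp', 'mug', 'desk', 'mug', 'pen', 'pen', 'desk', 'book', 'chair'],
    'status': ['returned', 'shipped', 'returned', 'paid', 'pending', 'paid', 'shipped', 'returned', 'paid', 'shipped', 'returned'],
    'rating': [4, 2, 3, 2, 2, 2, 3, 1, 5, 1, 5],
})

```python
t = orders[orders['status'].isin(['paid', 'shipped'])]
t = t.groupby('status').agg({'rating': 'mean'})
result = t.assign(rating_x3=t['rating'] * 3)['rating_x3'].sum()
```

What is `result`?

15.0

filter rows where status in ['paid', 'shipped']:
   item   status  rating
1   pen  shipped       2
3   mug     paid       2
5   mug     paid       2
6   pen  shipped       3
8  desk     paid       5
9  book  shipped       1
group by status, mean of rating:
         rating
status         
paid        3.0
shipped     2.0
add column rating_x3 = t['rating'] * 3:
         rating  rating_x3
status                    
paid        3.0        9.0
shipped     2.0        6.0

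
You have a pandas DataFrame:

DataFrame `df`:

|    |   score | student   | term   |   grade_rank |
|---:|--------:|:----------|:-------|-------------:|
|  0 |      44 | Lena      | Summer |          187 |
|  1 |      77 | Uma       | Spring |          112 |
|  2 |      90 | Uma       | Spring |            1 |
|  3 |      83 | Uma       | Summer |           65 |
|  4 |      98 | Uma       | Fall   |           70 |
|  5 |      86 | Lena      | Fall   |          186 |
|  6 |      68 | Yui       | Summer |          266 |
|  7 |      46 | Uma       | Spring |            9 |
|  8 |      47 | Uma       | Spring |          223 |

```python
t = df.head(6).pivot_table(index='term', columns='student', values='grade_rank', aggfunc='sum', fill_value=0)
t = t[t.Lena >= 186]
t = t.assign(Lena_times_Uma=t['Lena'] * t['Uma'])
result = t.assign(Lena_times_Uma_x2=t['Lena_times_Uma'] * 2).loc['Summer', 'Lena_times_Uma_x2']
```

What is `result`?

24310

take first 6 rows:
   score student    term  grade_rank
0     44    Lena  Summer         187
1     77     Uma  Spring         112
2     90     Uma  Spring           1
3     83     Uma  Summer          65
4     98     Uma    Fall          70
5     86    Lena    Fall         186
pivot: rows=term, cols=student, sum(grade_rank):
student  Lena  Uma
term              
Fall      186   70
Spring      0  113
Summer    187   65
filter rows where Lena >= 186:
student  Lena  Uma
term              
Fall      186   70
Summer    187   65
add column Lena_times_Uma = t['Lena'] * t['Uma']:
student  Lena  Uma  Lena_times_Uma
term                              
Fall      186   70           13020
Summer    187   65           12155
add column Lena_times_Uma_x2 = t['Lena_times_Uma'] * 2:
student  Lena  Uma  Lena_times_Uma  Lena_times_Uma_x2
term                                                 
Fall      186   70           13020              26040
Summer    187   65           12155              24310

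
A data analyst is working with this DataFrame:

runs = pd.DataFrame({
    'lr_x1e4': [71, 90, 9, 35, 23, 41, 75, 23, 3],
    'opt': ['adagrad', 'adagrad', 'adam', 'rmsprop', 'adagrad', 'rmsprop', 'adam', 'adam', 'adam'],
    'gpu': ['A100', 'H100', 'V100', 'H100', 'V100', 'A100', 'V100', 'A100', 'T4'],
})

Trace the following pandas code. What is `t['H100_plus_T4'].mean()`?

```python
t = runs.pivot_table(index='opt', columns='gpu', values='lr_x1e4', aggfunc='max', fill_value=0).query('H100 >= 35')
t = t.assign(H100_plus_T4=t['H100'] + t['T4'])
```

pivot: rows=opt, cols=gpu, max(lr_x1e4):
gpu      A100  H100  T4  V100
opt                          
adagrad    71    90   0    23
adam       23     0   3    75
rmsprop    41    35   0     0
filter rows where H100 >= 35:
gpu      A100  H100  T4  V100
opt                          
adagrad    71    90   0    23
rmsprop    41    35   0     0
add column H100_plus_T4 = t['H100'] + t['T4']:
gpu      A100  H100  T4  V100  H100_plus_T4
opt                                        
adagrad    71    90   0    23            90
rmsprop    41    35   0     0            35
Finally, mean of column 'H100_plus_T4' = 62.5.

62.5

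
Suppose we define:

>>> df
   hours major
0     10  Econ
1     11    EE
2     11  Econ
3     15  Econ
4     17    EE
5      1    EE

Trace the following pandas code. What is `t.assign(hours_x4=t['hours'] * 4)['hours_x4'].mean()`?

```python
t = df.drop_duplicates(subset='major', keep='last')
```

drop duplicate major (keep=last):
   hours major
3     15  Econ
5      1    EE
add column hours_x4 = t['hours'] * 4:
   hours major  hours_x4
3     15  Econ        60
5      1    EE         4
Taking the mean of column 'hours_x4' gives 32.0.

32.0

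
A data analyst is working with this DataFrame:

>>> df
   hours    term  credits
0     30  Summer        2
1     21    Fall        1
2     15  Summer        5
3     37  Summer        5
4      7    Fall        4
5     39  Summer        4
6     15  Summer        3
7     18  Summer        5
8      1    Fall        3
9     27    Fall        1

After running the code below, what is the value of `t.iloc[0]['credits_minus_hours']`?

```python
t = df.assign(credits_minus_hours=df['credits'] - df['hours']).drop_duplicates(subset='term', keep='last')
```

add column credits_minus_hours = df['credits'] - df['hours']:
   hours    term  credits  credits_minus_hours
0     30  Summer        2                  -28
1     21    Fall        1                  -20
2     15  Summer        5                  -10
3     37  Summer        5                  -32
4      7    Fall        4                   -3
5     39  Summer        4                  -35
6     15  Summer        3                  -12
7     18  Summer        5                  -13
8      1    Fall        3                    2
9     27    Fall        1                  -26
drop duplicate term (keep=last):
   hours    term  credits  credits_minus_hours
7     18  Summer        5                  -13
9     27    Fall        1                  -26
Reading off the value at position 0, column 'credits_minus_hours', we get -13.

-13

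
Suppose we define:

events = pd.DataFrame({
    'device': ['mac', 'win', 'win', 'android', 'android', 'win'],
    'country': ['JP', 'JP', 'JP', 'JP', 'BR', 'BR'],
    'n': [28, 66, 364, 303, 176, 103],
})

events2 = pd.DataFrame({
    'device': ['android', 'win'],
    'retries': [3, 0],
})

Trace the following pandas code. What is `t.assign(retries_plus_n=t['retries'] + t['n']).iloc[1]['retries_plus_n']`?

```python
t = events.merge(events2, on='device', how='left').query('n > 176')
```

merge on 'device' (how='left') → 6 rows:
    device country    n  retries
0      mac      JP   28      NaN
1      win      JP   66      0.0
2      win      JP  364      0.0
3  android      JP  303      3.0
4  android      BR  176      3.0
5      win      BR  103      0.0
filter rows where n > 176:
    device country    n  retries
2      win      JP  364      0.0
3  android      JP  303      3.0
add column retries_plus_n = t['retries'] + t['n']:
    device country    n  retries  retries_plus_n
2      win      JP  364      0.0           364.0
3  android      JP  303      3.0           306.0
Finally, value at position 1, column 'retries_plus_n' = 306.0.

306.0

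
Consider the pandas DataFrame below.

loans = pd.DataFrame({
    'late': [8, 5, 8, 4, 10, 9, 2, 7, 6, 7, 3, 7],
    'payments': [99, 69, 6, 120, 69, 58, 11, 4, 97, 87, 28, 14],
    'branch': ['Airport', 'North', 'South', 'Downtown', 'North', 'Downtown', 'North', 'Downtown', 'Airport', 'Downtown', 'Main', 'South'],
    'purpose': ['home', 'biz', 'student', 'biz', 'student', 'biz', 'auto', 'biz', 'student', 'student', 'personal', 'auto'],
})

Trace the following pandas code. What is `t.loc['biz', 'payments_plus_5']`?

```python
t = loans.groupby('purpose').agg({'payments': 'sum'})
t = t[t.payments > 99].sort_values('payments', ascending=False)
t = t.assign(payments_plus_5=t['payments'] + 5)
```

256

group by purpose, sum of payments:
          payments
purpose           
auto            25
biz            251
home            99
personal        28
student        259
filter rows where payments > 99:
         payments
purpose          
biz           251
student       259
sort by payments descending:
         payments
purpose          
student       259
biz           251
add column payments_plus_5 = t['payments'] + 5:
         payments  payments_plus_5
purpose                           
student       259              264
biz           251              256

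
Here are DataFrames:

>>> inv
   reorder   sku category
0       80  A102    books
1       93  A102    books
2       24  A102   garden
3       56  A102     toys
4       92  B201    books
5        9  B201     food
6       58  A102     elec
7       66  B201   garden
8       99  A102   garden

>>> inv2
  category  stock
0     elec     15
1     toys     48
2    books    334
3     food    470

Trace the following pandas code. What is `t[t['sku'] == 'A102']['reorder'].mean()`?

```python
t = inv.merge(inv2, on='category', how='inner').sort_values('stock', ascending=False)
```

71.75

merge on 'category' (how='inner') → 6 rows:
   reorder   sku category  stock
0       80  A102    books    334
1       93  A102    books    334
2       56  A102     toys     48
3       92  B201    books    334
4        9  B201     food    470
5       58  A102     elec     15
sort by stock descending:
   reorder   sku category  stock
4        9  B201     food    470
0       80  A102    books    334
1       93  A102    books    334
3       92  B201    books    334
2       56  A102     toys     48
5       58  A102     elec     15
filter rows where sku == 'A102':
   reorder   sku category  stock
0       80  A102    books    334
1       93  A102    books    334
2       56  A102     toys     48
5       58  A102     elec     15
Taking the mean of column 'reorder' gives 71.75.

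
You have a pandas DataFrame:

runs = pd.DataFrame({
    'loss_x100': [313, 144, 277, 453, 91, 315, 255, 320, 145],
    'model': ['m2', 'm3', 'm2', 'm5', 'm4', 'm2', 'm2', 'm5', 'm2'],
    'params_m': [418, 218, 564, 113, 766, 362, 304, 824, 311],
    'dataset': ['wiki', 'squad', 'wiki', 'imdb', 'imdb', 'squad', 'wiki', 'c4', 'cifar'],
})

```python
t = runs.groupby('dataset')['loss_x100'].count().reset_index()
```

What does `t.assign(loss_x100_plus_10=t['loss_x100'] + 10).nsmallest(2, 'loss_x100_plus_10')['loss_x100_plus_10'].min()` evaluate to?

group by dataset, count of loss_x100:
dataset
c4       1
cifar    1
imdb     2
squad    2
wiki     3
Name: loss_x100, dtype: int64
reset_index():
  dataset  loss_x100
0      c4          1
1   cifar          1
2    imdb          2
3   squad          2
4    wiki          3
add column loss_x100_plus_10 = t['loss_x100'] + 10:
  dataset  loss_x100  loss_x100_plus_10
0      c4          1                 11
1   cifar          1                 11
2    imdb          2                 12
3   squad          2                 12
4    wiki          3                 13
take 2 rows with smallest loss_x100_plus_10:
  dataset  loss_x100  loss_x100_plus_10
0      c4          1                 11
1   cifar          1                 11

11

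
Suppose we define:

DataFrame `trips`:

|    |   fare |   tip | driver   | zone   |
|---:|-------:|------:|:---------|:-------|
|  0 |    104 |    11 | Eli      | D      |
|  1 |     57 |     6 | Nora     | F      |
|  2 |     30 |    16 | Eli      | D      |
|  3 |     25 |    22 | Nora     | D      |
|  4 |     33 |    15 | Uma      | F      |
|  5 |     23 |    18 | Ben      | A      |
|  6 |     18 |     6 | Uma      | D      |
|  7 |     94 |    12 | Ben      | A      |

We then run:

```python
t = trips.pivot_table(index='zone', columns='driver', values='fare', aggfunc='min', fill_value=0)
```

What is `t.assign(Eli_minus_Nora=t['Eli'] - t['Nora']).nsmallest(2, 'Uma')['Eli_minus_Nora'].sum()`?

5

pivot: rows=zone, cols=driver, min(fare):
driver  Ben  Eli  Nora  Uma
zone                       
A        23    0     0    0
D         0   30    25   18
F         0    0    57   33
add column Eli_minus_Nora = t['Eli'] - t['Nora']:
driver  Ben  Eli  Nora  Uma  Eli_minus_Nora
zone                                       
A        23    0     0    0               0
D         0   30    25   18               5
F         0    0    57   33             -57
take 2 rows with smallest Uma:
driver  Ben  Eli  Nora  Uma  Eli_minus_Nora
zone                                       
A        23    0     0    0               0
D         0   30    25   18               5
Reading off the sum of column 'Eli_minus_Nora', we get 5.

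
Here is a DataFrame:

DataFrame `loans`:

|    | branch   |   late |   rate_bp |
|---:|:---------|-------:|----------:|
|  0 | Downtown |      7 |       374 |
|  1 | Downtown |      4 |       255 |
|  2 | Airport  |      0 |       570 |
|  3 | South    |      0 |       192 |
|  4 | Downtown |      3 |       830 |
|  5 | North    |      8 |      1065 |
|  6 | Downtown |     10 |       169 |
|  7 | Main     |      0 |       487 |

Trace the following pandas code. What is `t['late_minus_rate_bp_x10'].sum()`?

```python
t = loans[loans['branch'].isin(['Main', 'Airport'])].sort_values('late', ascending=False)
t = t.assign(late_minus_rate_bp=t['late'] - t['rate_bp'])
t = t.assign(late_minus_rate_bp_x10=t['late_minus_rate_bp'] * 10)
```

-10570

filter rows where branch in ['Main', 'Airport']:
    branch  late  rate_bp
2  Airport     0      570
7     Main     0      487
sort by late descending:
    branch  late  rate_bp
2  Airport     0      570
7     Main     0      487
add column late_minus_rate_bp = t['late'] - t['rate_bp']:
    branch  late  rate_bp  late_minus_rate_bp
2  Airport     0      570                -570
7     Main     0      487                -487
add column late_minus_rate_bp_x10 = t['late_minus_rate_bp'] * 10:
    branch  late  rate_bp  late_minus_rate_bp  late_minus_rate_bp_x10
2  Airport     0      570                -570                   -5700
7     Main     0      487                -487                   -4870
The sum of column 'late_minus_rate_bp_x10' is -10570.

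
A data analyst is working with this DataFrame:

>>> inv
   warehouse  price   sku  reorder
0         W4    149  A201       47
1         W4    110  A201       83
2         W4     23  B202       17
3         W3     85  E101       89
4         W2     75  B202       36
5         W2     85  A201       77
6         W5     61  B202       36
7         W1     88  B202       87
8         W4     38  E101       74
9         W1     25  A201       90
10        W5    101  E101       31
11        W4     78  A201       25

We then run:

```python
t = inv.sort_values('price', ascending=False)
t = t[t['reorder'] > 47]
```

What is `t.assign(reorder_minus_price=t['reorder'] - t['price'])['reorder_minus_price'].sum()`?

69

sort by price descending:
   warehouse  price   sku  reorder
0         W4    149  A201       47
1         W4    110  A201       83
10        W5    101  E101       31
7         W1     88  B202       87
3         W3     85  E101       89
5         W2     85  A201       77
11        W4     78  A201       25
4         W2     75  B202       36
6         W5     61  B202       36
8         W4     38  E101       74
9         W1     25  A201       90
2         W4     23  B202       17
filter rows where reorder > 47:
  warehouse  price   sku  reorder
1        W4    110  A201       83
7        W1     88  B202       87
3        W3     85  E101       89
5        W2     85  A201       77
8        W4     38  E101       74
9        W1     25  A201       90
add column reorder_minus_price = t['reorder'] - t['price']:
  warehouse  price   sku  reorder  reorder_minus_price
1        W4    110  A201       83                  -27
7        W1     88  B202       87                   -1
3        W3     85  E101       89                    4
5        W2     85  A201       77                   -8
8        W4     38  E101       74                   36
9        W1     25  A201       90                   65
Reading off the sum of column 'reorder_minus_price', we get 69.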